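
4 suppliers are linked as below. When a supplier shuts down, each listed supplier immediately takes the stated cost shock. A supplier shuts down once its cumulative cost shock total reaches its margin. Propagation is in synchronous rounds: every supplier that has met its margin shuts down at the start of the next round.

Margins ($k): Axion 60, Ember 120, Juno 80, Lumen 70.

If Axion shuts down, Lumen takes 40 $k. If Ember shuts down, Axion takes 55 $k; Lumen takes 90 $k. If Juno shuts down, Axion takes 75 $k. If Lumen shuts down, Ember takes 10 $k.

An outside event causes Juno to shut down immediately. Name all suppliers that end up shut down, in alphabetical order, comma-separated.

Axion, Juno

Round 1 — Juno shuts down (initial).
  Axion: +75 → 75 ≥ 60
Round 2 — Axion shuts down.
  Lumen: +40 → 40 < 70
No further shutdowns.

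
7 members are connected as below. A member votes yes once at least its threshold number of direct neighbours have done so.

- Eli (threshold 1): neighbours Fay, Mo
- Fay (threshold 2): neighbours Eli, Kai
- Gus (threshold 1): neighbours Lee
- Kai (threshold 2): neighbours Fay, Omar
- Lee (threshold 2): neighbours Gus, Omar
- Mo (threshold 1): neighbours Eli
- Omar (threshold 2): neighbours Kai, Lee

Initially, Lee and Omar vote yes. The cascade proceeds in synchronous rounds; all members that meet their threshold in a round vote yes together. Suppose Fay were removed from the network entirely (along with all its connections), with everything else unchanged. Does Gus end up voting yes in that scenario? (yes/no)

yes

With Fay removed:
Round 1 — Lee, Omar vote yes (initial).
Round 2 — checking thresholds:
  Gus: 1 of 1 neighbours ≥ 1, votes yes.
  Kai: 1 of 1 neighbours < 2, below threshold.
Round 3 — no new yes votes; cascade stops.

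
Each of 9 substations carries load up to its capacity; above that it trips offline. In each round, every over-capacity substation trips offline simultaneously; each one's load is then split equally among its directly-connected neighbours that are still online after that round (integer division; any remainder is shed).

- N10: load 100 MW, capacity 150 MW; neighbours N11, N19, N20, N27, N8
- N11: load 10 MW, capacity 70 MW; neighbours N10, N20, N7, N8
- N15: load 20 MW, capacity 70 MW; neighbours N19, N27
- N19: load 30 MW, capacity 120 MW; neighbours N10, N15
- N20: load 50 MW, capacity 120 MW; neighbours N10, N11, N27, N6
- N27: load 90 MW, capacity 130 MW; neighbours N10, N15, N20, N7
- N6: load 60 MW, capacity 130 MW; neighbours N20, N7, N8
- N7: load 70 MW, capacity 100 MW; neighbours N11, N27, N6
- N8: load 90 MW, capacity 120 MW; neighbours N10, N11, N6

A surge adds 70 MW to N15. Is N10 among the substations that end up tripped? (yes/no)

no

Round 1 — N15 at 90 > 70. N15 trips offline.
  N15 sheds 90 MW to N19, N27: 45 each.
    N19: 30+45 = 75 ≤ 120
    N27: 90+45 = 135 > 130
Round 2 — N27 trips offline.
  N27 sheds 135 MW to N10, N20, N7: 45 each.
    N10: 100+45 = 145 ≤ 150
    N20: 50+45 = 95 ≤ 120
    N7: 70+45 = 115 > 100
Round 3 — N7 trips offline.
  N7 sheds 115 MW to N11, N6: 57 each (1 lost).
    N11: 10+57 = 67 ≤ 70
    N6: 60+57 = 117 ≤ 130
No further trips.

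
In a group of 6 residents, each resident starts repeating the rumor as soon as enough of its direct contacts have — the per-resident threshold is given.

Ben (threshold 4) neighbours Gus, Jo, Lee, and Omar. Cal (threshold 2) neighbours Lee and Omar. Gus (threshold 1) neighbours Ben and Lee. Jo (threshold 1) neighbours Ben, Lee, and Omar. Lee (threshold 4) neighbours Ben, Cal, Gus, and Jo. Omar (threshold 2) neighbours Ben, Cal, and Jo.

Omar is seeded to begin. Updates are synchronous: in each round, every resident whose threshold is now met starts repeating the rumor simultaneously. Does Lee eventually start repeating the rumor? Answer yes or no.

Round 1 — Omar starts repeating the rumor (initial).
Round 2 — checking thresholds:
  Ben: 1 of 4 neighbours < 4, holds.
  Cal: 1 of 2 neighbours < 2, holds.
  Jo: 1 of 3 neighbours ≥ 1, starts repeating the rumor.
Round 3 — no new spreads; cascade stops.

no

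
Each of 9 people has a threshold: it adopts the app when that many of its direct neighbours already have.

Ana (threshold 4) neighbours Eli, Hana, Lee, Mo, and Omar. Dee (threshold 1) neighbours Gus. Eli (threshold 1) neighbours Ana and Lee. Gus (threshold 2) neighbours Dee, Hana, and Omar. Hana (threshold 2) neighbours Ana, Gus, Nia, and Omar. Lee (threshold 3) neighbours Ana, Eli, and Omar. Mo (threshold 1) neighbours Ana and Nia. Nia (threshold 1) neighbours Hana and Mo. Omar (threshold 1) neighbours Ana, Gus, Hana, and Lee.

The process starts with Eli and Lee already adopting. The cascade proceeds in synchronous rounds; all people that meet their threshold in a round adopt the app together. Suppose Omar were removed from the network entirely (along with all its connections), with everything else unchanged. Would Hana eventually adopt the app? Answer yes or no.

With Omar removed:
Round 1 — Eli, Lee adopt the app (initial).
Round 2 — no new adoptions; cascade stops.

no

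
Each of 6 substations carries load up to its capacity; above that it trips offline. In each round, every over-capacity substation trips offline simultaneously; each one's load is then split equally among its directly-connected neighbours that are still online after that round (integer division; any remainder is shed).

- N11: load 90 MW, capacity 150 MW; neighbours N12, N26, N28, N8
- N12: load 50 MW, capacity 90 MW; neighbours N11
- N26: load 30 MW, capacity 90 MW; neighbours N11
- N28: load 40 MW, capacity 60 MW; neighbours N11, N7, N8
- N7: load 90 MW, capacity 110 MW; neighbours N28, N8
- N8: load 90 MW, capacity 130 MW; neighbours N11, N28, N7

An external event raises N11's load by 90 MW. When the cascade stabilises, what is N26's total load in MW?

75

Round 1 — N11 at 180 > 150. N11 trips offline.
  N11 sheds 180 MW to N12, N26, N28, N8: 45 each.
    N12: 50+45 = 95 > 90
    N26: 30+45 = 75 ≤ 90
    N28: 40+45 = 85 > 60
    N8: 90+45 = 135 > 130
Round 2 — N12, N28, N8 trip offline.
  N12 sheds 95 MW: no online neighbours, lost.
  N28 sheds 85 MW to N7: 85 each.
    N7: 90+85 = 175 > 110
  N8 sheds 135 MW to N7: 135 each.
    N7: 175+135 = 310 > 110
Round 3 — N7 trips offline.
  N7 sheds 310 MW: no online neighbours, lost.
No further trips.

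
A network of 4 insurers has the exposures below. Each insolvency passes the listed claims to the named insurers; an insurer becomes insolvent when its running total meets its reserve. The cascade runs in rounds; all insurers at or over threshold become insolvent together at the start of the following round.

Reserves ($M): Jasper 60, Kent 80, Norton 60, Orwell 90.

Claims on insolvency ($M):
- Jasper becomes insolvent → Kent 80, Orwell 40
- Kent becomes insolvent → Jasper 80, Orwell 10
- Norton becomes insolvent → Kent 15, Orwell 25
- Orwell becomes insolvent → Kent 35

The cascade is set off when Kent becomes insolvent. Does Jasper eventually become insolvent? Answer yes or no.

yes

Round 1 — Kent becomes insolvent (initial).
  Jasper: +80 → 80 ≥ 60
  Orwell: +10 → 10 < 90
Round 2 — Jasper becomes insolvent.
  Orwell: +40 → 50 < 90
No further insolvencies.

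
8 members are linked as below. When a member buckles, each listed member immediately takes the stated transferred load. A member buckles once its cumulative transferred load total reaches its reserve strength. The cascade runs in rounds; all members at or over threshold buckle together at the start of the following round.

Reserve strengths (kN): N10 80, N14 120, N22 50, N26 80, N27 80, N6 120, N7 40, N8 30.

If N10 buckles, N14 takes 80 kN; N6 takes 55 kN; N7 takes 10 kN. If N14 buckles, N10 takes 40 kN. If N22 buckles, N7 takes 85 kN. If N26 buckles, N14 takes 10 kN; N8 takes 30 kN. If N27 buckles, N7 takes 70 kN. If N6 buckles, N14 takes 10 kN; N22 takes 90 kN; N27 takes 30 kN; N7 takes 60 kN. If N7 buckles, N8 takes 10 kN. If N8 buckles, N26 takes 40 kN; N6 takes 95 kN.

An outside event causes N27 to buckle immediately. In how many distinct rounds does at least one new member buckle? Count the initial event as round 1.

Round 1 — N27 buckles (initial).
  N7: +70 → 70 ≥ 40
Round 2 — N7 buckles.
  N8: +10 → 10 < 30
No further bucklings.

2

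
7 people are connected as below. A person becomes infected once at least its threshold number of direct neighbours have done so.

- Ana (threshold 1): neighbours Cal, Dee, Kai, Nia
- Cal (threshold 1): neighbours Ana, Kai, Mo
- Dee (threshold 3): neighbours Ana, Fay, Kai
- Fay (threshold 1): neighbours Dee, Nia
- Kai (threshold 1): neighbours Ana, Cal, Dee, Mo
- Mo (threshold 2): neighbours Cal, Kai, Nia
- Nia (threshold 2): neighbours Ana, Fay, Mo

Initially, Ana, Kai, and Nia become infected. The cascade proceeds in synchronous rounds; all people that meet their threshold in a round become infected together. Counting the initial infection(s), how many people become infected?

7

Round 1 — Ana, Kai, Nia become infected (initial).
Round 2 — checking thresholds:
  Cal: 2 of 3 neighbours ≥ 1, becomes infected.
  Dee: 2 of 3 neighbours < 3, below threshold.
  Fay: 1 of 2 neighbours ≥ 1, becomes infected.
  Mo: 2 of 3 neighbours ≥ 2, becomes infected.
Round 3 — checking thresholds:
  Dee: 3 of 3 neighbours ≥ 3, becomes infected.
Round 4 — no new infections; cascade stops.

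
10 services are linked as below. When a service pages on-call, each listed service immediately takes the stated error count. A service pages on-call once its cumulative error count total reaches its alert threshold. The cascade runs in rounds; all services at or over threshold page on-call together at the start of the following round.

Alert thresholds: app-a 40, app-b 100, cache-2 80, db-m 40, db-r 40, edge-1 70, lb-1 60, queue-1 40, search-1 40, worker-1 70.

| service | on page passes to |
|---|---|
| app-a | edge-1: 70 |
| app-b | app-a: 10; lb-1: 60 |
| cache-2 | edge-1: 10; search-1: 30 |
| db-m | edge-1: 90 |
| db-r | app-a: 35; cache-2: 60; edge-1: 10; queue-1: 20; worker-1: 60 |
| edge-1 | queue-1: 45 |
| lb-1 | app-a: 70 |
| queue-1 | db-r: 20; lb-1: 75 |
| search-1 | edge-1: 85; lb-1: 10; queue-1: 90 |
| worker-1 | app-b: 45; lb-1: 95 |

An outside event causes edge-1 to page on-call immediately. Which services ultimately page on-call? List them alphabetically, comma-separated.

app-a, edge-1, lb-1, queue-1

Round 1 — edge-1 pages on-call (initial).
  queue-1: +45 → 45 ≥ 40
Round 2 — queue-1 pages on-call.
  db-r: +20 → 20 < 40
  lb-1: +75 → 75 ≥ 60
Round 3 — lb-1 pages on-call.
  app-a: +70 → 70 ≥ 40
Round 4 — app-a pages on-call.
No further pages.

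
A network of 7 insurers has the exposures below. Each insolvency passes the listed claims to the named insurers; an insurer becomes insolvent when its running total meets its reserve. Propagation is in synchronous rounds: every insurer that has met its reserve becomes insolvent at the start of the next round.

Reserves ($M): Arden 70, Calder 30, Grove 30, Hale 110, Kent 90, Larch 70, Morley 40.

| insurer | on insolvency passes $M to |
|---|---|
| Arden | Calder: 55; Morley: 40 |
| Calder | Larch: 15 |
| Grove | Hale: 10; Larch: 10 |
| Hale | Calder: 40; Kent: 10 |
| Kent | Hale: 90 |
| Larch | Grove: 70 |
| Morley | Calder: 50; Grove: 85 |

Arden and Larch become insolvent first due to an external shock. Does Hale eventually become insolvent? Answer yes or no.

no

Round 1 — Arden, Larch become insolvent (initial).
  Calder: +55 → 55 ≥ 30
  Grove: +70 → 70 ≥ 30
  Morley: +40 → 40 ≥ 40
Round 2 — Calder, Grove, Morley become insolvent.
  Hale: +10 → 10 < 110
No further insolvencies.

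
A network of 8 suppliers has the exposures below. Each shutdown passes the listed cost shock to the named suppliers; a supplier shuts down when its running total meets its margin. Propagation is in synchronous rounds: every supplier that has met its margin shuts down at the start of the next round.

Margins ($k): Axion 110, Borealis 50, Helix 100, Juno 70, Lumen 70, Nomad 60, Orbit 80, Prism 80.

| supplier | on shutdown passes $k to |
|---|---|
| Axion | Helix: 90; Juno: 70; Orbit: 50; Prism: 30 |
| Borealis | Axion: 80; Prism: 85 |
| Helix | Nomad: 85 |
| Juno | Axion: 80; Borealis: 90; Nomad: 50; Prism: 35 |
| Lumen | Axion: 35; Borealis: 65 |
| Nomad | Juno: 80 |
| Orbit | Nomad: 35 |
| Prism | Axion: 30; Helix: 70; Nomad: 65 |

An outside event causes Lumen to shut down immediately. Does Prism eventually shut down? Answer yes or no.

yes

Round 1 — Lumen shuts down (initial).
  Axion: +35 → 35 < 110
  Borealis: +65 → 65 ≥ 50
Round 2 — Borealis shuts down.
  Axion: +80 → 115 ≥ 110
  Prism: +85 → 85 ≥ 80
Round 3 — Axion, Prism shut down.
  Helix: +90+70 → 160 ≥ 100
  Juno: +70 → 70 ≥ 70
  Nomad: +65 → 65 ≥ 60
  Orbit: +50 → 50 < 80
Round 4 — Helix, Juno, Nomad shut down.
No further shutdowns.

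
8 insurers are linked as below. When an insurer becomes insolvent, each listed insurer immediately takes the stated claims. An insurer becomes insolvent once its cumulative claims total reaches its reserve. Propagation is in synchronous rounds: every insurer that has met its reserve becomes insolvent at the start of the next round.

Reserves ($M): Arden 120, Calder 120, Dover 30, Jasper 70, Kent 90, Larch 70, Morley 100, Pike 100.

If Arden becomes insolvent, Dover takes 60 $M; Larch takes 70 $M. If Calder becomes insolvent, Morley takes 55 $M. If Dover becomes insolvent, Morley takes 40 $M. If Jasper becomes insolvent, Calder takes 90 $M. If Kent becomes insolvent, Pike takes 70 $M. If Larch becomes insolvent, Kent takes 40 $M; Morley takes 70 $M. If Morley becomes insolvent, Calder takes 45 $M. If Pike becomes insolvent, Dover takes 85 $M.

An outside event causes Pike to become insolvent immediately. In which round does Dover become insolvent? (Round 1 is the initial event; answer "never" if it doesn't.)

2

Round 1 — Pike becomes insolvent (initial).
  Dover: +85 → 85 ≥ 30
Round 2 — Dover becomes insolvent.
  Morley: +40 → 40 < 100
No further insolvencies.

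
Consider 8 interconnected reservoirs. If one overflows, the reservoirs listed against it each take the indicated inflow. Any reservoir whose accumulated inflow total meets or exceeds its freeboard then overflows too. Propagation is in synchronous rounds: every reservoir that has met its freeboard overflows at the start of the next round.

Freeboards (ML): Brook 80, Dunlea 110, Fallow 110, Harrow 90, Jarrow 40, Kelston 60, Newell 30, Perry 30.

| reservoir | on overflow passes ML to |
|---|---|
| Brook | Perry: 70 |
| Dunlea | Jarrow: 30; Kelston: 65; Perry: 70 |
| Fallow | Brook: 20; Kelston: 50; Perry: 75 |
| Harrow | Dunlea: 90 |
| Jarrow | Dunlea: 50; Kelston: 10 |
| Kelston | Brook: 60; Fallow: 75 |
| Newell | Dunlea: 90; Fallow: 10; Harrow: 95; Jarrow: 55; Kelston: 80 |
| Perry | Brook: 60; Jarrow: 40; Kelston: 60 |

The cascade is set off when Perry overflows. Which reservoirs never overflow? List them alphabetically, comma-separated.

Dunlea, Fallow, Harrow, Newell

Round 1 — Perry overflows (initial).
  Brook: +60 → 60 < 80
  Jarrow: +40 → 40 ≥ 40
  Kelston: +60 → 60 ≥ 60
Round 2 — Jarrow, Kelston overflow.
  Brook: +60 → 120 ≥ 80
  Dunlea: +50 → 50 < 110
  Fallow: +75 → 75 < 110
Round 3 — Brook overflows.
No further overflows.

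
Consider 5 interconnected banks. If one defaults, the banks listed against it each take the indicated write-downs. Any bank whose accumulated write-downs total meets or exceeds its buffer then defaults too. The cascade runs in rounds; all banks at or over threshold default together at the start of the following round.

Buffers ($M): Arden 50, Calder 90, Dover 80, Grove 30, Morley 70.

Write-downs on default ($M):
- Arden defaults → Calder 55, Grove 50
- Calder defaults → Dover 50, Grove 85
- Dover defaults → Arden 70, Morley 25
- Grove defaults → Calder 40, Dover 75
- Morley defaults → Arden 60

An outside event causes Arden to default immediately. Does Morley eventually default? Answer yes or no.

Round 1 — Arden defaults (initial).
  Calder: +55 → 55 < 90
  Grove: +50 → 50 ≥ 30
Round 2 — Grove defaults.
  Calder: +40 → 95 ≥ 90
  Dover: +75 → 75 < 80
Round 3 — Calder defaults.
  Dover: +50 → 125 ≥ 80
Round 4 — Dover defaults.
  Morley: +25 → 25 < 70
No further defaults.

no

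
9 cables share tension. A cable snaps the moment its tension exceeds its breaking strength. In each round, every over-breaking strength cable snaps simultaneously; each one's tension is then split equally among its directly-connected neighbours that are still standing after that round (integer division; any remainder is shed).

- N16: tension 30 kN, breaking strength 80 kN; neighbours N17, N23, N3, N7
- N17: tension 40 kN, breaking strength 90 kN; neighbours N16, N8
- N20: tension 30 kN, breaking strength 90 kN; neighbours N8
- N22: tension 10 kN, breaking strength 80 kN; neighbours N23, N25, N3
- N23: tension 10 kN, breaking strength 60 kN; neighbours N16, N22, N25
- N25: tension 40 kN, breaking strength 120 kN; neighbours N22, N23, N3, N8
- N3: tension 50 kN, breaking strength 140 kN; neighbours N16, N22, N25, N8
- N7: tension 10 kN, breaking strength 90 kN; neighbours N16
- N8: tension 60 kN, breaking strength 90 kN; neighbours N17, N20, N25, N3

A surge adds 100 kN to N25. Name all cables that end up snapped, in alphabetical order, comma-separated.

N25, N8

Round 1 — N25 at 140 > 120. N25 snaps.
  N25 sheds 140 kN to N22, N23, N3, N8: 35 each.
    N22: 10+35 = 45 ≤ 80
    N23: 10+35 = 45 ≤ 60
    N3: 50+35 = 85 ≤ 140
    N8: 60+35 = 95 > 90
Round 2 — N8 snaps.
  N8 sheds 95 kN to N17, N20, N3: 31 each (2 lost).
    N17: 40+31 = 71 ≤ 90
    N20: 30+31 = 61 ≤ 90
    N3: 85+31 = 116 ≤ 140
No further breaks.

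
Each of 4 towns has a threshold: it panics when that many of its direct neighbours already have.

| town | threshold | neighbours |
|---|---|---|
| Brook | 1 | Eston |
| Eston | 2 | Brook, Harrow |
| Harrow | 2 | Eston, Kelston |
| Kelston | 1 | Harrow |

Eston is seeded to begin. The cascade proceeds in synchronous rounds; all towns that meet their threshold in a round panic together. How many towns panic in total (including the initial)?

Round 1 — Eston panics (initial).
Round 2 — checking thresholds:
  Brook: 1 of 1 neighbours ≥ 1, panics.
  Harrow: 1 of 2 neighbours < 2, below threshold.
Round 3 — no new panics; cascade stops.

2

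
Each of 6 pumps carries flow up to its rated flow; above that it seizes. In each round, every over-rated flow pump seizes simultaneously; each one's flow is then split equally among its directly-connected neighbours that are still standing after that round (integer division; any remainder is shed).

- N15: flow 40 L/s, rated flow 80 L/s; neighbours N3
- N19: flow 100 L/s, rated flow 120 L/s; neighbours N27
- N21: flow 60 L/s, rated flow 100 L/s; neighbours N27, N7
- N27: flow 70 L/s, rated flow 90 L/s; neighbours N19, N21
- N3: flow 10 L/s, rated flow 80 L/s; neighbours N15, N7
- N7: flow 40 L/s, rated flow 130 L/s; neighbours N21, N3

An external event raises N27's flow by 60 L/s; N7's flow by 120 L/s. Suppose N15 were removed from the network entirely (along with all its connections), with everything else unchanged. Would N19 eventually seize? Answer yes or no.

yes

With N15 removed:
Round 1 — N27 at 130 > 90; N7 at 160 > 130. N27, N7 seize.
  N27 sheds 130 L/s to N19, N21: 65 each.
    N19: 100+65 = 165 > 120
    N21: 60+65 = 125 > 100
  N7 sheds 160 L/s to N21, N3: 80 each.
    N21: 125+80 = 205 > 100
    N3: 10+80 = 90 > 80
Round 2 — N19, N21, N3 seize.
  N19 sheds 165 L/s: no online neighbours, lost.
  N21 sheds 205 L/s: no online neighbours, lost.
  N3 sheds 90 L/s: no online neighbours, lost.
No further seizures.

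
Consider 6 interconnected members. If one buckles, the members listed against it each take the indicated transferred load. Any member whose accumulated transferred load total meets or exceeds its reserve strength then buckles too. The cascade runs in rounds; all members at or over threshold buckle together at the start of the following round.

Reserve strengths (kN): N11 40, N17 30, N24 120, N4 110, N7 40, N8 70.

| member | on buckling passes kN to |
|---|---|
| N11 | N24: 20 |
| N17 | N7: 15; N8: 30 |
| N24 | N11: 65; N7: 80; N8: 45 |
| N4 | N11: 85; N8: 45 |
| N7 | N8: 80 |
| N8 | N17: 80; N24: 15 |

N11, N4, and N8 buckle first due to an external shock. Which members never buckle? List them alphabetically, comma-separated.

N24, N7

Round 1 — N11, N4, N8 buckle (initial).
  N17: +80 → 80 ≥ 30
  N24: +20+15 → 35 < 120
Round 2 — N17 buckles.
  N7: +15 → 15 < 40
No further bucklings.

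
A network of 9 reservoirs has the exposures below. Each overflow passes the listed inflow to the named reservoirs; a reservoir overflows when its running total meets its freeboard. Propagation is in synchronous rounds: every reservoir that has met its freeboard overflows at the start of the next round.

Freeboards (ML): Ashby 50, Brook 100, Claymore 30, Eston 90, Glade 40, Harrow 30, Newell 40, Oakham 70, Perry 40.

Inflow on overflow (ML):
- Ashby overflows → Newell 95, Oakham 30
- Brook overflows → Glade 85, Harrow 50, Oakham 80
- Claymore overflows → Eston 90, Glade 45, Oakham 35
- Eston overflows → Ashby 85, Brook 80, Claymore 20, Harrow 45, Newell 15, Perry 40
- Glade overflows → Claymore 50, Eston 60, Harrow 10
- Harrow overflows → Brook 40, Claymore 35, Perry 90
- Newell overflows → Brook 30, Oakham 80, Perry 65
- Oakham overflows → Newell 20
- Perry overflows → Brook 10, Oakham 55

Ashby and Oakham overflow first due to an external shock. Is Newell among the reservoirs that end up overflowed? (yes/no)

yes

Round 1 — Ashby, Oakham overflow (initial).
  Newell: +95+20 → 115 ≥ 40
Round 2 — Newell overflows.
  Brook: +30 → 30 < 100
  Perry: +65 → 65 ≥ 40
Round 3 — Perry overflows.
  Brook: +10 → 40 < 100
No further overflows.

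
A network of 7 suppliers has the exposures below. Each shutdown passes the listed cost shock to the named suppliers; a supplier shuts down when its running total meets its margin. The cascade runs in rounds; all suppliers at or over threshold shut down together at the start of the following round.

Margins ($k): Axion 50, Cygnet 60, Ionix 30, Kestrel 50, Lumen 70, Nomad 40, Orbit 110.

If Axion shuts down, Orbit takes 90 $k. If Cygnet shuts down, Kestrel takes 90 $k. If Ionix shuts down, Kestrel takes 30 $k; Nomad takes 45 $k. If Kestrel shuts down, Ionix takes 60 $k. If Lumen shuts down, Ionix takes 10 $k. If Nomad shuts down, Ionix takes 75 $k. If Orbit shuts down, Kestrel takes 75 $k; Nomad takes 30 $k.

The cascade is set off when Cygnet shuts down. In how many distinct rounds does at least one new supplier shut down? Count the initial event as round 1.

4

Round 1 — Cygnet shuts down (initial).
  Kestrel: +90 → 90 ≥ 50
Round 2 — Kestrel shuts down.
  Ionix: +60 → 60 ≥ 30
Round 3 — Ionix shuts down.
  Nomad: +45 → 45 ≥ 40
Round 4 — Nomad shuts down.
No further shutdowns.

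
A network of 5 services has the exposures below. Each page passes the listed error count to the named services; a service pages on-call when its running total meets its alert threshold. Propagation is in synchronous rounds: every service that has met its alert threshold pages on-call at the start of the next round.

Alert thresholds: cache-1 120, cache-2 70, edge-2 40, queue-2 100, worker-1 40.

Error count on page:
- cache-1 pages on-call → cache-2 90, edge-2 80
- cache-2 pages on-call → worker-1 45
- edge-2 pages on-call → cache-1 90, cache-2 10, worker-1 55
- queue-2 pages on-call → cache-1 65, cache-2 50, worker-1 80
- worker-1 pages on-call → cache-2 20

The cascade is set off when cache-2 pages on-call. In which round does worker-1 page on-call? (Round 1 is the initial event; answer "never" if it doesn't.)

2

Round 1 — cache-2 pages on-call (initial).
  worker-1: +45 → 45 ≥ 40
Round 2 — worker-1 pages on-call.
No further pages.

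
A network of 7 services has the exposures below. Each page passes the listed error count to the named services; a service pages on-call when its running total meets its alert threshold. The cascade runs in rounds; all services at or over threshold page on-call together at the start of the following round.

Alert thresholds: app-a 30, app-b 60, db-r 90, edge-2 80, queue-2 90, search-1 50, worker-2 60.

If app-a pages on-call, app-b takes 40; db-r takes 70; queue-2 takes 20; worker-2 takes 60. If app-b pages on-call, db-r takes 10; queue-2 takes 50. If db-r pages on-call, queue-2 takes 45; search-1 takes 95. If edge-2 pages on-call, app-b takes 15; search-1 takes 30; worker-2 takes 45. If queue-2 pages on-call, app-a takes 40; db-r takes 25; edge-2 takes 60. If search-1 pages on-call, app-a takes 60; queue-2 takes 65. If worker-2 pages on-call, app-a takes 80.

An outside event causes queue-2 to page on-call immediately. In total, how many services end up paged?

5

Round 1 — queue-2 pages on-call (initial).
  app-a: +40 → 40 ≥ 30
  db-r: +25 → 25 < 90
  edge-2: +60 → 60 < 80
Round 2 — app-a pages on-call.
  app-b: +40 → 40 < 60
  db-r: +70 → 95 ≥ 90
  worker-2: +60 → 60 ≥ 60
Round 3 — db-r, worker-2 page on-call.
  search-1: +95 → 95 ≥ 50
Round 4 — search-1 pages on-call.
No further pages.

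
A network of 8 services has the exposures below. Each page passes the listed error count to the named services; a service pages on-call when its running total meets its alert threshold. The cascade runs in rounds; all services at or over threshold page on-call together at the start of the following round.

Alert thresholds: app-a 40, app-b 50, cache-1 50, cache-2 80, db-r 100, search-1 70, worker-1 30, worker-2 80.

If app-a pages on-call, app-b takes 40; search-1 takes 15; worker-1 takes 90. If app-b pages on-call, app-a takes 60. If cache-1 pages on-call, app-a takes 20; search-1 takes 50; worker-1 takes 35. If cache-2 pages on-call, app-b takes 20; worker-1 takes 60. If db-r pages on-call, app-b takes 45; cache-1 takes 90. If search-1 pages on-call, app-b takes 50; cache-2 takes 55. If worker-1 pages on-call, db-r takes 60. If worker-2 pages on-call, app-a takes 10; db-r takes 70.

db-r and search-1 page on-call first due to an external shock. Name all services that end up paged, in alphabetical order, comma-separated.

Round 1 — db-r, search-1 page on-call (initial).
  app-b: +45+50 → 95 ≥ 50
  cache-1: +90 → 90 ≥ 50
  cache-2: +55 → 55 < 80
Round 2 — app-b, cache-1 page on-call.
  app-a: +60+20 → 80 ≥ 40
  worker-1: +35 → 35 ≥ 30
Round 3 — app-a, worker-1 page on-call.
No further pages.

app-a, app-b, cache-1, db-r, search-1, worker-1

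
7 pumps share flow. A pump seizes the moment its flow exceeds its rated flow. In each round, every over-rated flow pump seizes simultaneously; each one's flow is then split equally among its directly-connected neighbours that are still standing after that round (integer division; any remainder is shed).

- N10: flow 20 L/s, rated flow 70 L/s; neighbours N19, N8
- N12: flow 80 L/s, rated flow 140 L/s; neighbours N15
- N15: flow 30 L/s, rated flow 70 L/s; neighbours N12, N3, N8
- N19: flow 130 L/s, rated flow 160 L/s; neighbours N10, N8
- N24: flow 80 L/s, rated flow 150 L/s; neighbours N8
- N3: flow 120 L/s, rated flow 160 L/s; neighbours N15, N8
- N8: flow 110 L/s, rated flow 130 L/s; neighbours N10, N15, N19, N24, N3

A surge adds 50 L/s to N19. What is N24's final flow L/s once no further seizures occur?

146

Round 1 — N19 at 180 > 160. N19 seizes.
  N19 sheds 180 L/s to N10, N8: 90 each.
    N10: 20+90 = 110 > 70
    N8: 110+90 = 200 > 130
Round 2 — N10, N8 seize.
  N10 sheds 110 L/s: no online neighbours, lost.
  N8 sheds 200 L/s to N15, N24, N3: 66 each (2 lost).
    N15: 30+66 = 96 > 70
    N24: 80+66 = 146 ≤ 150
    N3: 120+66 = 186 > 160
Round 3 — N15, N3 seize.
  N15 sheds 96 L/s to N12: 96 each.
    N12: 80+96 = 176 > 140
  N3 sheds 186 L/s: no online neighbours, lost.
Round 4 — N12 seizes.
  N12 sheds 176 L/s: no online neighbours, lost.
No further seizures.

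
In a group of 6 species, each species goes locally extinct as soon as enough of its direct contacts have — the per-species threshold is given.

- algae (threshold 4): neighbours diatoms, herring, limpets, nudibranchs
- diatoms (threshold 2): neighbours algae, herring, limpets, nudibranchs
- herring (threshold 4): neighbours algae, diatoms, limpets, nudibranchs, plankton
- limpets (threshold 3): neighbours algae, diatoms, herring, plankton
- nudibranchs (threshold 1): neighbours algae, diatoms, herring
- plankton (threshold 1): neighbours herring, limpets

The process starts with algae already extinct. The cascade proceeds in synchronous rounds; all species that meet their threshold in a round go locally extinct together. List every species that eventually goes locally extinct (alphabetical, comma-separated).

Round 1 — algae goes locally extinct (initial).
Round 2 — checking thresholds:
  diatoms: 1 of 4 neighbours < 2, not yet.
  herring: 1 of 5 neighbours < 4, not yet.
  limpets: 1 of 4 neighbours < 3, not yet.
  nudibranchs: 1 of 3 neighbours ≥ 1, goes locally extinct.
Round 3 — checking thresholds:
  diatoms: 2 of 4 neighbours ≥ 2, goes locally extinct.
  herring: 2 of 5 neighbours < 4, not yet.
  limpets: 1 of 4 neighbours < 3, not yet.
Round 4 — no new extinctions; cascade stops.

algae, diatoms, nudibranchs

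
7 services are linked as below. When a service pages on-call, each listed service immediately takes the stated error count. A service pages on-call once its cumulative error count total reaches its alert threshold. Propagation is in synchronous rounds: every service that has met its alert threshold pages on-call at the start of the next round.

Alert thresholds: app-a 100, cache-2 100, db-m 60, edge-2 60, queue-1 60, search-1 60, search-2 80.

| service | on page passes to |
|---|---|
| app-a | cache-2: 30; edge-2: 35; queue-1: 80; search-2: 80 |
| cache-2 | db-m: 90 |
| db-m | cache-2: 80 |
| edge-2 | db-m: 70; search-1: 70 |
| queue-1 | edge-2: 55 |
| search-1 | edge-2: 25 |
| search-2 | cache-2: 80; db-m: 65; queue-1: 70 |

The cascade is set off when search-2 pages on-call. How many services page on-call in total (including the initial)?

4

Round 1 — search-2 pages on-call (initial).
  cache-2: +80 → 80 < 100
  db-m: +65 → 65 ≥ 60
  queue-1: +70 → 70 ≥ 60
Round 2 — db-m, queue-1 page on-call.
  cache-2: +80 → 160 ≥ 100
  edge-2: +55 → 55 < 60
Round 3 — cache-2 pages on-call.
No further pages.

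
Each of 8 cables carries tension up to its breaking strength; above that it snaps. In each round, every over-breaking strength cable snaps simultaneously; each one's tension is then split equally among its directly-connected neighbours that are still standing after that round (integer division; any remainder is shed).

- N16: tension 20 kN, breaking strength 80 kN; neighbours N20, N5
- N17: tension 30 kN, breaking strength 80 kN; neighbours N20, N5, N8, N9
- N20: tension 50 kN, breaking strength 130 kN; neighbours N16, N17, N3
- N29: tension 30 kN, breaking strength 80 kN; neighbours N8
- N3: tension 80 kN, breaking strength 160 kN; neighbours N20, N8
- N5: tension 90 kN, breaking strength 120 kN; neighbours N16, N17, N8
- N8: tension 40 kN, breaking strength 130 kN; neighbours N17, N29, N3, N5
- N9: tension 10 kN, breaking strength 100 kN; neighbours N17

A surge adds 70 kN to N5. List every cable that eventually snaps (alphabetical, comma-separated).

Round 1 — N5 at 160 > 120. N5 snaps.
  N5 sheds 160 kN to N16, N17, N8: 53 each (1 lost).
    N16: 20+53 = 73 ≤ 80
    N17: 30+53 = 83 > 80
    N8: 40+53 = 93 ≤ 130
Round 2 — N17 snaps.
  N17 sheds 83 kN to N20, N8, N9: 27 each (2 lost).
    N20: 50+27 = 77 ≤ 130
    N8: 93+27 = 120 ≤ 130
    N9: 10+27 = 37 ≤ 100
No further breaks.

N17, N5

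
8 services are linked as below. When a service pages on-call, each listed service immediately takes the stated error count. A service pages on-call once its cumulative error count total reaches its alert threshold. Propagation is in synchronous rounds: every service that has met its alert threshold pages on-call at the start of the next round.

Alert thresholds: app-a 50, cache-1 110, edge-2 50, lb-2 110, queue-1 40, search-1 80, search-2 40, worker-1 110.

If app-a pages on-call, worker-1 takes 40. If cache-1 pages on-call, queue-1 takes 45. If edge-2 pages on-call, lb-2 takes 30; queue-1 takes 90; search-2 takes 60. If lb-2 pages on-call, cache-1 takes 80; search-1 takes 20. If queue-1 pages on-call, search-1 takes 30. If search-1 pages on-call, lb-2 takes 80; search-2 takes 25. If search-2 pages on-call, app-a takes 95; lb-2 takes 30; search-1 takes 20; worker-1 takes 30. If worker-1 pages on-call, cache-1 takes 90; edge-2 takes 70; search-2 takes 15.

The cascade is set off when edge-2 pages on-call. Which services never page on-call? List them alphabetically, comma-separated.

Round 1 — edge-2 pages on-call (initial).
  lb-2: +30 → 30 < 110
  queue-1: +90 → 90 ≥ 40
  search-2: +60 → 60 ≥ 40
Round 2 — queue-1, search-2 page on-call.
  app-a: +95 → 95 ≥ 50
  lb-2: +30 → 60 < 110
  search-1: +30+20 → 50 < 80
  worker-1: +30 → 30 < 110
Round 3 — app-a pages on-call.
  worker-1: +40 → 70 < 110
No further pages.

cache-1, lb-2, search-1, worker-1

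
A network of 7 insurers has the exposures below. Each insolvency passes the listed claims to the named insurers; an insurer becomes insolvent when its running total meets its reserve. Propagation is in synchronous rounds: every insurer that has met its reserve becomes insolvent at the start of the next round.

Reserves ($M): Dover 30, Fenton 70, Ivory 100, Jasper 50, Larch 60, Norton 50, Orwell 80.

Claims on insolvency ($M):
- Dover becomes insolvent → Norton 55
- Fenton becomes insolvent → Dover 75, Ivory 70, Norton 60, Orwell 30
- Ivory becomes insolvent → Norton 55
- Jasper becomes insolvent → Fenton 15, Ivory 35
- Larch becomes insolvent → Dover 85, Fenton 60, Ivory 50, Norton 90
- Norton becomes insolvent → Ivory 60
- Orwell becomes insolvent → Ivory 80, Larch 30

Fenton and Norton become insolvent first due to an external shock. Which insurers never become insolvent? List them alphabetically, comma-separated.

Jasper, Larch, Orwell

Round 1 — Fenton, Norton become insolvent (initial).
  Dover: +75 → 75 ≥ 30
  Ivory: +70+60 → 130 ≥ 100
  Orwell: +30 → 30 < 80
Round 2 — Dover, Ivory become insolvent.
No further insolvencies.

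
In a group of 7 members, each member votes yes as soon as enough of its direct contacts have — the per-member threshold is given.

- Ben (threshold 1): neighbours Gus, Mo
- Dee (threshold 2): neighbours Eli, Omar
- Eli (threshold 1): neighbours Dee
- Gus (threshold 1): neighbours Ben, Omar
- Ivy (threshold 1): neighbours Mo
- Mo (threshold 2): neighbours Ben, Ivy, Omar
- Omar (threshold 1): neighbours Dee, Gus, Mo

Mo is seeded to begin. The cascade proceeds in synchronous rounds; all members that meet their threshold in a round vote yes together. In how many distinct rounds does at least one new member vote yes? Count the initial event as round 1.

3

Round 1 — Mo votes yes (initial).
Round 2 — checking thresholds:
  Ben: 1 of 2 neighbours ≥ 1, votes yes.
  Ivy: 1 of 1 neighbours ≥ 1, votes yes.
  Omar: 1 of 3 neighbours ≥ 1, votes yes.
Round 3 — checking thresholds:
  Dee: 1 of 2 neighbours < 2, below threshold.
  Gus: 2 of 2 neighbours ≥ 1, votes yes.
Round 4 — no new yes votes; cascade stops.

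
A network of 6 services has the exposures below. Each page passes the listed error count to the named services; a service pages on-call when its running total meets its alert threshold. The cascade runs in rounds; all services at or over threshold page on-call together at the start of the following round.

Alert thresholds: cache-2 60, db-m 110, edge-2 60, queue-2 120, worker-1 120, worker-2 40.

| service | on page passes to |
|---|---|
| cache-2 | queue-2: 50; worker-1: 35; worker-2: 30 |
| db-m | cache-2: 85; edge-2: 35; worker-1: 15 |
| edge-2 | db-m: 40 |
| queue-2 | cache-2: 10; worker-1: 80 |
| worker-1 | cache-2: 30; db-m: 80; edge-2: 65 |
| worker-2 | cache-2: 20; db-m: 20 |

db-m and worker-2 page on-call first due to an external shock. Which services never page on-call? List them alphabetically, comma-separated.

edge-2, queue-2, worker-1

Round 1 — db-m, worker-2 page on-call (initial).
  cache-2: +85+20 → 105 ≥ 60
  edge-2: +35 → 35 < 60
  worker-1: +15 → 15 < 120
Round 2 — cache-2 pages on-call.
  queue-2: +50 → 50 < 120
  worker-1: +35 → 50 < 120
No further pages.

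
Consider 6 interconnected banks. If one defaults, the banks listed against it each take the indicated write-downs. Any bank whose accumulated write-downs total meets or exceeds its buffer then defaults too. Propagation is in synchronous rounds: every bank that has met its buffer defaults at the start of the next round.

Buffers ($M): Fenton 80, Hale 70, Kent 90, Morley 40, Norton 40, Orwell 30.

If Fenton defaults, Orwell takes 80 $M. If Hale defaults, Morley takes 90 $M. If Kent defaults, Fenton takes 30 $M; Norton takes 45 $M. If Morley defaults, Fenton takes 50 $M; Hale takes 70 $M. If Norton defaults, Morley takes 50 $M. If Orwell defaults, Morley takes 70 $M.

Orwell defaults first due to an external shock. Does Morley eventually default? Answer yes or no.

Round 1 — Orwell defaults (initial).
  Morley: +70 → 70 ≥ 40
Round 2 — Morley defaults.
  Fenton: +50 → 50 < 80
  Hale: +70 → 70 ≥ 70
Round 3 — Hale defaults.
No further defaults.

yes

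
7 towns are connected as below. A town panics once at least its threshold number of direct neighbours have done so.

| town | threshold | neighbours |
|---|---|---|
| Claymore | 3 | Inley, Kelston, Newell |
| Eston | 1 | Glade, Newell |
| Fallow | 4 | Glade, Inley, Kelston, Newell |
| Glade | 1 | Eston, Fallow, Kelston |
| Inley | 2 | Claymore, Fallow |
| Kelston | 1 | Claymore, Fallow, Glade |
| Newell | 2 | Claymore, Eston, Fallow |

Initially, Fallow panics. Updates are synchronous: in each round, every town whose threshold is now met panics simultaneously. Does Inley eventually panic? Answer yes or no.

Round 1 — Fallow panics (initial).
Round 2 — checking thresholds:
  Glade: 1 of 3 neighbours ≥ 1, panics.
  Inley: 1 of 2 neighbours < 2, holds.
  Kelston: 1 of 3 neighbours ≥ 1, panics.
  Newell: 1 of 3 neighbours < 2, holds.
Round 3 — checking thresholds:
  Claymore: 1 of 3 neighbours < 3, holds.
  Eston: 1 of 2 neighbours ≥ 1, panics.
  Inley: 1 of 2 neighbours < 2, holds.
  Newell: 1 of 3 neighbours < 2, holds.
Round 4 — checking thresholds:
  Claymore: 1 of 3 neighbours < 3, holds.
  Inley: 1 of 2 neighbours < 2, holds.
  Newell: 2 of 3 neighbours ≥ 2, panics.
Round 5 — no new panics; cascade stops.

no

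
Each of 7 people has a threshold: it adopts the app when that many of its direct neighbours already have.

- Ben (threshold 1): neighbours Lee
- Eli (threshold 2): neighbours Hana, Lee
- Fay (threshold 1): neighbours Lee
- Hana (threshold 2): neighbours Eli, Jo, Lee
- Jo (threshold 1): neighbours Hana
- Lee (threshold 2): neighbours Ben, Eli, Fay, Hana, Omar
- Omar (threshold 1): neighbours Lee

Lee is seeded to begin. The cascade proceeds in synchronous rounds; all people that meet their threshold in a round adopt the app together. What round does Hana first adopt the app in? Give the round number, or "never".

Round 1 — Lee adopts the app (initial).
Round 2 — checking thresholds:
  Ben: 1 of 1 neighbours ≥ 1, adopts the app.
  Eli: 1 of 2 neighbours < 2, holds.
  Fay: 1 of 1 neighbours ≥ 1, adopts the app.
  Hana: 1 of 3 neighbours < 2, holds.
  Omar: 1 of 1 neighbours ≥ 1, adopts the app.
Round 3 — no new adoptions; cascade stops.

never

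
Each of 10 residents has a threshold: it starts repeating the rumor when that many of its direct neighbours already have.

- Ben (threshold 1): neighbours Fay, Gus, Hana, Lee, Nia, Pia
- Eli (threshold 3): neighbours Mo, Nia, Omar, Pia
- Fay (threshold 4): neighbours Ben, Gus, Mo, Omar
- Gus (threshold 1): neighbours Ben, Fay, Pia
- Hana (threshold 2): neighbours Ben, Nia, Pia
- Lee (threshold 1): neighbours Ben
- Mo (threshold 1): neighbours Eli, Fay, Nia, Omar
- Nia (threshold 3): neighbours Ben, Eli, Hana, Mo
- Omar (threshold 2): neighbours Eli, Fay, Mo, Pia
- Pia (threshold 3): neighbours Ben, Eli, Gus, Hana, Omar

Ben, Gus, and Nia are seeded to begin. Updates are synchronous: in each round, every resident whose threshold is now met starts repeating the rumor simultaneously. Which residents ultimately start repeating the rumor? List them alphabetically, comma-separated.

Ben, Eli, Fay, Gus, Hana, Lee, Mo, Nia, Omar, Pia

Round 1 — Ben, Gus, Nia start repeating the rumor (initial).
Round 2 — checking thresholds:
  Eli: 1 of 4 neighbours < 3, holds.
  Fay: 2 of 4 neighbours < 4, holds.
  Hana: 2 of 3 neighbours ≥ 2, starts repeating the rumor.
  Lee: 1 of 1 neighbours ≥ 1, starts repeating the rumor.
  Mo: 1 of 4 neighbours ≥ 1, starts repeating the rumor.
  Pia: 2 of 5 neighbours < 3, holds.
Round 3 — checking thresholds:
  Eli: 2 of 4 neighbours < 3, holds.
  Fay: 3 of 4 neighbours < 4, holds.
  Omar: 1 of 4 neighbours < 2, holds.
  Pia: 3 of 5 neighbours ≥ 3, starts repeating the rumor.
Round 4 — checking thresholds:
  Eli: 3 of 4 neighbours ≥ 3, starts repeating the rumor.
  Fay: 3 of 4 neighbours < 4, holds.
  Omar: 2 of 4 neighbours ≥ 2, starts repeating the rumor.
Round 5 — checking thresholds:
  Fay: 4 of 4 neighbours ≥ 4, starts repeating the rumor.
Round 6 — no new spreads; cascade stops.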